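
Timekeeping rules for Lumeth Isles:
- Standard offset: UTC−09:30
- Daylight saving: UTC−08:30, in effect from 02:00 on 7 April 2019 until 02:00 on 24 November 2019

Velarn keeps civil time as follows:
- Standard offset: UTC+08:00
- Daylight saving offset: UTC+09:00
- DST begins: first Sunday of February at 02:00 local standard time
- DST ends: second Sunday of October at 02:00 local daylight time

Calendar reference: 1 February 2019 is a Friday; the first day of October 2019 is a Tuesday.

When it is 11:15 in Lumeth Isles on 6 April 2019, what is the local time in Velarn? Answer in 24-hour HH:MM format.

05:45

Daylight saving runs 7 April – 24 November; 6 April 2019 is outside that window, so Lumeth Isles is on standard time at UTC−09:30.
11:15 Lumeth Isles + 9h30m = 20:45 UTC.
1 February 2019 is a Friday, so the first Sunday is February 3.
1 October 2019 is a Tuesday, so the first Sunday is October 6 and the second is October 13.
At the standard offset (UTC+08:00), 20:45 UTC + 8h = 04:45 Velarn standard time (rolling into the next day, 7 April 2019).
The standard-time date in Velarn, 7 April 2019, falls between 3 February and 13 October, so daylight saving is in effect and Velarn is at UTC+09:00.
20:45 UTC + 9h = 05:45 Velarn (rolling into the next day, 7 April 2019).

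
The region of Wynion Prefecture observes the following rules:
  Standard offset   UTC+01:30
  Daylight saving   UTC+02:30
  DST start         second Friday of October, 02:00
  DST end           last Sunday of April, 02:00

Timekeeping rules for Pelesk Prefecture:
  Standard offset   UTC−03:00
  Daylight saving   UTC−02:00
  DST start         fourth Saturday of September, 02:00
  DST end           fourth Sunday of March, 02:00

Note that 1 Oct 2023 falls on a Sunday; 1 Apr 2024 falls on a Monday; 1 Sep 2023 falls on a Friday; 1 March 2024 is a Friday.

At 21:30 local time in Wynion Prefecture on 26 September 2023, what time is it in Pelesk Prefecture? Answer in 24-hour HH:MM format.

18:00

1 October 2023 is a Sunday, so the first Friday is October 6 and the second is October 13.
1 April 2024 is a Monday, so Sundays fall on 7, 14, 21, 28; the last is April 28.
26 September 2023 is outside the daylight-saving period (13 October 2023 – 28 April 2024), so Wynion Prefecture is on standard time, UTC+01:30.
21:30 Wynion Prefecture − 1h30m = 20:00 UTC.
1 September 2023 is a Friday, so the first Saturday is September 2 and the fourth is September 23.
1 March 2024 is a Friday, so the first Sunday is March 3 and the fourth is March 24.
At the standard offset (UTC−03:00), 20:00 UTC − 3h = 17:00 Pelesk Prefecture standard time.
The standard-time date in Pelesk Prefecture, 26 September 2023, falls between 23 September 2023 and 24 March 2024, so daylight saving is in effect and Pelesk Prefecture is at UTC−02:00.
20:00 UTC − 2h = 18:00 Pelesk Prefecture.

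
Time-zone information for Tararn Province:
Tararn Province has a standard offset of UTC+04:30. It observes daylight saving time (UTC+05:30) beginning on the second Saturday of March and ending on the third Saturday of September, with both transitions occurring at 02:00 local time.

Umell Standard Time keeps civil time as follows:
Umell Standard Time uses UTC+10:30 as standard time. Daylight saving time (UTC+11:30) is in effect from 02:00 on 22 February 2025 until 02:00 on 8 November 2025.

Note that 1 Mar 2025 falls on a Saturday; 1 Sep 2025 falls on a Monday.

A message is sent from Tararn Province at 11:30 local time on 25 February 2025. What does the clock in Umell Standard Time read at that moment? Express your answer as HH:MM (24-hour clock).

1 March 2025 is a Saturday, so the first Saturday is March 1 and the second is March 8.
1 September 2025 is a Monday, so the first Saturday is September 6 and the third is September 20.
25 February 2025 is outside the daylight-saving period (8 March – 20 September), so Tararn Province is on standard time, UTC+04:30.
11:30 Tararn Province − 4h30m = 07:00 UTC.
At the standard offset (UTC+10:30), 07:00 UTC + 10h30m = 17:30 Umell Standard Time standard time.
The standard-time date in Umell Standard Time, 25 February 2025, falls between 22 February and 8 November, so daylight saving is in effect and Umell Standard Time is at UTC+11:30.
07:00 UTC + 11h30m = 18:30 Umell Standard Time.

18:30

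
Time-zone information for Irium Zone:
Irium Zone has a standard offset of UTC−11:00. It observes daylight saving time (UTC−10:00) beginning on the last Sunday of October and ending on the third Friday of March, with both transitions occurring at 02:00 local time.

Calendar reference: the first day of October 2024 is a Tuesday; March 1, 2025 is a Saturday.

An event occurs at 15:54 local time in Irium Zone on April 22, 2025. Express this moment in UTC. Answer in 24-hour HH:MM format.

1 October 2024 is a Tuesday, so Sundays fall on 6, 13, 20, 27; the last is October 27.
1 March 2025 is a Saturday, so the first Friday is March 7 and the third is March 21.
April 22, 2025 does not fall between 27 October 2024 and 21 March 2025, so daylight saving is not in effect and Irium Zone is at UTC−11:00.
15:54 local + 11h = 02:54 UTC (rolling into the next day, 23 April 2025).

02:54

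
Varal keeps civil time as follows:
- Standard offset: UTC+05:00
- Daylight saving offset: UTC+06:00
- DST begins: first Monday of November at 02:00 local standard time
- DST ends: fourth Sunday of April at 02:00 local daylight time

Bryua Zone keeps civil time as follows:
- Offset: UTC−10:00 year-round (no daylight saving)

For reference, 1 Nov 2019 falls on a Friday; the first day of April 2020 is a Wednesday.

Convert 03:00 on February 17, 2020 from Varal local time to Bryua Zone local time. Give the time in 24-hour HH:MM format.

1 November 2019 is a Friday, so the first Monday is November 4.
1 April 2020 is a Wednesday, so the first Sunday is April 5 and the fourth is April 26.
February 17, 2020 lies within the daylight-saving period (4 November 2019 – 26 April 2020), so Varal is on daylight time, UTC+06:00.
03:00 Varal − 6h = 21:00 UTC (rolling into the previous day, 16 February 2020).
Bryua Zone stays on UTC−10:00 all year.
21:00 UTC − 10h = 11:00 Bryua Zone.

11:00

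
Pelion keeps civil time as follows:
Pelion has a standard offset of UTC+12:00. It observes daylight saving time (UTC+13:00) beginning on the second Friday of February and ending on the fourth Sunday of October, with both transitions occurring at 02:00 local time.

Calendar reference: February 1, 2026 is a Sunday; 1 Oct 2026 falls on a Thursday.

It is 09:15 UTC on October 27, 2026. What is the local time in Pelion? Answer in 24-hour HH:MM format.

21:15

1 February 2026 is a Sunday, so the first Friday is February 6 and the second is February 13.
1 October 2026 is a Thursday, so the first Sunday is October 4 and the fourth is October 25.
At the standard offset (UTC+12:00), 09:15 UTC + 12h = 21:15 Pelion standard time.
The standard-time date in Pelion, October 27, 2026, is outside the daylight-saving period (13 February – 25 October), so Pelion is on standard time, UTC+12:00.
09:15 UTC + 12h = 21:15 local.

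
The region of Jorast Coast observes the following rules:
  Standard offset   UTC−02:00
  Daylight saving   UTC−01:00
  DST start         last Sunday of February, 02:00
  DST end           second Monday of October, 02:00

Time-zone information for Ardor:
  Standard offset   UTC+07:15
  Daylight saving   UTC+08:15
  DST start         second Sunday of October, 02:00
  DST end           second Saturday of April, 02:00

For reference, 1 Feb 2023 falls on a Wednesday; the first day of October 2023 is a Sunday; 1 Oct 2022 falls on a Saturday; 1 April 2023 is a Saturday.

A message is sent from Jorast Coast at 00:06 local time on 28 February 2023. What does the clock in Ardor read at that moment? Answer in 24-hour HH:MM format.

1 February 2023 is a Wednesday, so Sundays fall on 5, 12, 19, 26; the last is February 26.
1 October 2023 is a Sunday, so the first Monday is October 2 and the second is October 9.
28 February 2023 falls between 26 February and 9 October, so daylight saving is in effect and Jorast Coast is at UTC−01:00.
00:06 Jorast Coast + 1h = 01:06 UTC.
1 October 2022 is a Saturday, so the first Sunday is October 2 and the second is October 9.
1 April 2023 is a Saturday, so the first Saturday is April 1 and the second is April 8.
At the standard offset (UTC+07:15), 01:06 UTC + 7h15m = 08:21 Ardor standard time.
The standard-time date in Ardor, 28 February 2023, lies within the daylight-saving period (9 October 2022 – 8 April 2023), so Ardor is on daylight time, UTC+08:15.
01:06 UTC + 8h15m = 09:21 Ardor.

09:21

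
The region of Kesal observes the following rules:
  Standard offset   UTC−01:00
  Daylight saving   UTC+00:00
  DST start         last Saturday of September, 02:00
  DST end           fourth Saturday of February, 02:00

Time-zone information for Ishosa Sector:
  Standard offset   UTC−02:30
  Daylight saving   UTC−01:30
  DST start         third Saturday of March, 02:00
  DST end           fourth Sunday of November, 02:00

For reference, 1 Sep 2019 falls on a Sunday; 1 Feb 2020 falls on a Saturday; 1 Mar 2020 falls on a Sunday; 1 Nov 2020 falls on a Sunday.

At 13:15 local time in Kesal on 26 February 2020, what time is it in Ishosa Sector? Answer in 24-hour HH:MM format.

1 September 2019 is a Sunday, so Saturdays fall on 7, 14, 21, 28; the last is September 28.
1 February 2020 is a Saturday, so the first Saturday is February 1 and the fourth is February 22.
26 February 2020 is outside the daylight-saving period (28 September 2019 – 22 February 2020), so Kesal is on standard time, UTC−01:00.
13:15 Kesal + 1h = 14:15 UTC.
1 March 2020 is a Sunday, so the first Saturday is March 7 and the third is March 21.
1 November 2020 is a Sunday, so the first Sunday is November 1 and the fourth is November 22.
At the standard offset (UTC−02:30), 14:15 UTC − 2h30m = 11:45 Ishosa Sector standard time.
Daylight saving runs 21 March – 22 November; the standard-time date in Ishosa Sector, 26 February 2020, is outside that window, so Ishosa Sector is on standard time at UTC−02:30.
14:15 UTC − 2h30m = 11:45 Ishosa Sector.

11:45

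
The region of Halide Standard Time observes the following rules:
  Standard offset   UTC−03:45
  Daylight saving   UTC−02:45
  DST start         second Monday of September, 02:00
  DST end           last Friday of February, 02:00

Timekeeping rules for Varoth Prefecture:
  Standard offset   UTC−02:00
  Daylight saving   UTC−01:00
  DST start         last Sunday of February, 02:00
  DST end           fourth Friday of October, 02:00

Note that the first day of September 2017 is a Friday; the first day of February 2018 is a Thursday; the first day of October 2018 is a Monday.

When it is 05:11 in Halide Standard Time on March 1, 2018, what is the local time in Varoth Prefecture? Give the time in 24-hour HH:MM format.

07:56

1 September 2017 is a Friday, so the first Monday is September 4 and the second is September 11.
1 February 2018 is a Thursday, so Fridays fall on 2, 9, 16, 23; the last is February 23.
Daylight saving runs 11 September 2017 – 23 February 2018; March 1, 2018 is outside that window, so Halide Standard Time is on standard time at UTC−03:45.
05:11 Halide Standard Time + 3h45m = 08:56 UTC.
1 February 2018 is a Thursday, so Sundays fall on 4, 11, 18, 25; the last is February 25.
1 October 2018 is a Monday, so the first Friday is October 5 and the fourth is October 26.
At the standard offset (UTC−02:00), 08:56 UTC − 2h = 06:56 Varoth Prefecture standard time.
The standard-time date in Varoth Prefecture, March 1, 2018, falls between 25 February and 26 October, so daylight saving is in effect and Varoth Prefecture is at UTC−01:00.
08:56 UTC − 1h = 07:56 Varoth Prefecture.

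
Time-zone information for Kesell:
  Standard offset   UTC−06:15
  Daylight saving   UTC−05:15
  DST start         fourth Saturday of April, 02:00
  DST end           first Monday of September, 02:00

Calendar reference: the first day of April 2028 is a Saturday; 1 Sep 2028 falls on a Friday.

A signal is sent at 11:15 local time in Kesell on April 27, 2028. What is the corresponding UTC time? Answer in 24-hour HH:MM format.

1 April 2028 is a Saturday, so the first Saturday is April 1 and the fourth is April 22.
1 September 2028 is a Friday, so the first Monday is September 4.
Daylight saving runs 22 April – 4 September; April 27, 2028 is inside that window, so Kesell is at UTC−05:15.
11:15 local + 5h15m = 16:30 UTC.

16:30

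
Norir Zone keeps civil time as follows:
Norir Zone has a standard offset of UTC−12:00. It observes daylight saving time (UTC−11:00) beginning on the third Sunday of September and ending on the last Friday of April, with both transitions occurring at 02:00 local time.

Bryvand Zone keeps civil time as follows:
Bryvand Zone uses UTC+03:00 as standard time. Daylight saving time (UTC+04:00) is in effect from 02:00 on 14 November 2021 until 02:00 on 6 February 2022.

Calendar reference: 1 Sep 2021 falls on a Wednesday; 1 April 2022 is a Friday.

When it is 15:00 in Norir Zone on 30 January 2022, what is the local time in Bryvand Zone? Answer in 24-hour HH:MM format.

06:00

1 September 2021 is a Wednesday, so the first Sunday is September 5 and the third is September 19.
1 April 2022 is a Friday, so Fridays fall on 1, 8, 15, 22, 29; the last is April 29.
30 January 2022 lies within the daylight-saving period (19 September 2021 – 29 April 2022), so Norir Zone is on daylight time, UTC−11:00.
15:00 Norir Zone + 11h = 02:00 UTC (rolling into the next day, 31 January 2022).
At the standard offset (UTC+03:00), 02:00 UTC + 3h = 05:00 Bryvand Zone standard time.
Daylight saving runs 14 November 2021 – 6 February 2022; the standard-time date in Bryvand Zone, 31 January 2022, is inside that window, so Bryvand Zone is at UTC+04:00.
02:00 UTC + 4h = 06:00 Bryvand Zone.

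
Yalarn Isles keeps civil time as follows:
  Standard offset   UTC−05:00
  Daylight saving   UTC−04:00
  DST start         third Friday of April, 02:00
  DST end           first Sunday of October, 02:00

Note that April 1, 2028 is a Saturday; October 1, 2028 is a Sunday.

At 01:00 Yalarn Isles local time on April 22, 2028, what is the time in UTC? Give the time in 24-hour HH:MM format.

05:00

1 April 2028 is a Saturday, so the first Friday is April 7 and the third is April 21.
1 October 2028 is a Sunday, so the first Sunday is October 1.
April 22, 2028 lies within the daylight-saving period (21 April – 1 October), so Yalarn Isles is on daylight time, UTC−04:00.
01:00 local + 4h = 05:00 UTC.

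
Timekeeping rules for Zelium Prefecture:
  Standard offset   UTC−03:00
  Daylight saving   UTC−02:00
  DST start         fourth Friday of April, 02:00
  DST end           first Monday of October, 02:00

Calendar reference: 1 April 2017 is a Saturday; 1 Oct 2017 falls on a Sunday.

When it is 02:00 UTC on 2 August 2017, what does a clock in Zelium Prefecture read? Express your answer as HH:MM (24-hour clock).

00:00

1 April 2017 is a Saturday, so the first Friday is April 7 and the fourth is April 28.
1 October 2017 is a Sunday, so the first Monday is October 2.
At the standard offset (UTC−03:00), 02:00 UTC − 3h = 23:00 Zelium Prefecture standard time (rolling into the previous day, 1 August 2017).
The standard-time date in Zelium Prefecture, 1 August 2017, falls between 28 April and 2 October, so daylight saving is in effect and Zelium Prefecture is at UTC−02:00.
02:00 UTC − 2h = 00:00 local.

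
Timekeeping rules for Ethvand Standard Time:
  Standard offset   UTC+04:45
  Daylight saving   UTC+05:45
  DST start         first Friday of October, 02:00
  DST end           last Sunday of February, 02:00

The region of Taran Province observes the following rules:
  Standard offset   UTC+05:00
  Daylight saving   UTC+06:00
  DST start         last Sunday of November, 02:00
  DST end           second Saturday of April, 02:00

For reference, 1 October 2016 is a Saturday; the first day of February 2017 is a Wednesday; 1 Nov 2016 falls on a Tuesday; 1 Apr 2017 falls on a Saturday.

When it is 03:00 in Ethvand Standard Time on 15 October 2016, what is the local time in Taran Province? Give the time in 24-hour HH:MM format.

1 October 2016 is a Saturday, so the first Friday is October 7.
1 February 2017 is a Wednesday, so Sundays fall on 5, 12, 19, 26; the last is February 26.
15 October 2016 lies within the daylight-saving period (7 October 2016 – 26 February 2017), so Ethvand Standard Time is on daylight time, UTC+05:45.
03:00 Ethvand Standard Time − 5h45m = 21:15 UTC (rolling into the previous day, 14 October 2016).
1 November 2016 is a Tuesday, so Sundays fall on 6, 13, 20, 27; the last is November 27.
1 April 2017 is a Saturday, so the first Saturday is April 1 and the second is April 8.
At the standard offset (UTC+05:00), 21:15 UTC + 5h = 02:15 Taran Province standard time (rolling into the next day, 15 October 2016).
The standard-time date in Taran Province, 15 October 2016, does not fall between 27 November 2016 and 8 April 2017, so daylight saving is not in effect and Taran Province is at UTC+05:00.
21:15 UTC + 5h = 02:15 Taran Province (rolling into the next day, 15 October 2016).

02:15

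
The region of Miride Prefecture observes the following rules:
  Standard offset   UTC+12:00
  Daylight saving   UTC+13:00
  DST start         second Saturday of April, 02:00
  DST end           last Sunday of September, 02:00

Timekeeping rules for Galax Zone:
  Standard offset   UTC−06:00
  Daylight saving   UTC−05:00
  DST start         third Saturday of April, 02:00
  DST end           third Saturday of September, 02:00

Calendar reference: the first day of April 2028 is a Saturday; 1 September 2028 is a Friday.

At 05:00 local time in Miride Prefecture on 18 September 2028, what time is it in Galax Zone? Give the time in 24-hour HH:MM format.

1 April 2028 is a Saturday, so the first Saturday is April 1 and the second is April 8.
1 September 2028 is a Friday, so Sundays fall on 3, 10, 17, 24; the last is September 24.
18 September 2028 falls between 8 April and 24 September, so daylight saving is in effect and Miride Prefecture is at UTC+13:00.
05:00 Miride Prefecture − 13h = 16:00 UTC (rolling into the previous day, 17 September 2028).
1 April 2028 is a Saturday, so the first Saturday is April 1 and the third is April 15.
1 September 2028 is a Friday, so the first Saturday is September 2 and the third is September 16.
At the standard offset (UTC−06:00), 16:00 UTC − 6h = 10:00 Galax Zone standard time.
The standard-time date in Galax Zone, 17 September 2028, is outside the daylight-saving period (15 April – 16 September), so Galax Zone is on standard time, UTC−06:00.
16:00 UTC − 6h = 10:00 Galax Zone.

10:00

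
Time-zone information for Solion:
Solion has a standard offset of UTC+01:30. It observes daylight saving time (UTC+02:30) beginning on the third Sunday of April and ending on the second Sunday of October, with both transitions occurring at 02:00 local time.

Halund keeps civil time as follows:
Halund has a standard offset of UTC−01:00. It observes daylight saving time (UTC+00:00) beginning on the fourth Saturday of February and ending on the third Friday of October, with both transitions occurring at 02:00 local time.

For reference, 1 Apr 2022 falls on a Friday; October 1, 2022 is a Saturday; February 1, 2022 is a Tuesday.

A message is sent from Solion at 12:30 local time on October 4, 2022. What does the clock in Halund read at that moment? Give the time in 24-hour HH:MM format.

10:00

1 April 2022 is a Friday, so the first Sunday is April 3 and the third is April 17.
1 October 2022 is a Saturday, so the first Sunday is October 2 and the second is October 9.
October 4, 2022 falls between 17 April and 9 October, so daylight saving is in effect and Solion is at UTC+02:30.
12:30 Solion − 2h30m = 10:00 UTC.
1 February 2022 is a Tuesday, so the first Saturday is February 5 and the fourth is February 26.
1 October 2022 is a Saturday, so the first Friday is October 7 and the third is October 21.
At the standard offset (UTC−01:00), 10:00 UTC − 1h = 09:00 Halund standard time.
The standard-time date in Halund, October 4, 2022, lies within the daylight-saving period (26 February – 21 October), so Halund is on daylight time, UTC+00:00.
10:00 UTC + 0h = 10:00 Halund.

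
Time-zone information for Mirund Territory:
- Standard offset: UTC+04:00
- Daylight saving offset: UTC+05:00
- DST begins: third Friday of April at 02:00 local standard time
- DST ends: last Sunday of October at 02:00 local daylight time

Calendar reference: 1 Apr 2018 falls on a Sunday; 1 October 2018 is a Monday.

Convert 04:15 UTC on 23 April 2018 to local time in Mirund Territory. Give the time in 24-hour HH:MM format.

1 April 2018 is a Sunday, so the first Friday is April 6 and the third is April 20.
1 October 2018 is a Monday, so Sundays fall on 7, 14, 21, 28; the last is October 28.
At the standard offset (UTC+04:00), 04:15 UTC + 4h = 08:15 Mirund Territory standard time.
Daylight saving runs 20 April – 28 October; the standard-time date in Mirund Territory, 23 April 2018, is inside that window, so Mirund Territory is at UTC+05:00.
04:15 UTC + 5h = 09:15 local.

09:15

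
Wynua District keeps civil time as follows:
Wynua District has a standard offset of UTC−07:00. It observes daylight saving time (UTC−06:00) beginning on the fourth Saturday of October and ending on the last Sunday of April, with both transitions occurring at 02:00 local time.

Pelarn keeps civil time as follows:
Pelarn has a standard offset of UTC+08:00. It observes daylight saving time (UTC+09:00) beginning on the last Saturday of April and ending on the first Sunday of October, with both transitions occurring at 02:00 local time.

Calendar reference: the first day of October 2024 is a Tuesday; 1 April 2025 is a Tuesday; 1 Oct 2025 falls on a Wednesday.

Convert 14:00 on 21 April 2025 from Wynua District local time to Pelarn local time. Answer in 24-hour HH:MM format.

04:00

1 October 2024 is a Tuesday, so the first Saturday is October 5 and the fourth is October 26.
1 April 2025 is a Tuesday, so Sundays fall on 6, 13, 20, 27; the last is April 27.
21 April 2025 falls between 26 October 2024 and 27 April 2025, so daylight saving is in effect and Wynua District is at UTC−06:00.
14:00 Wynua District + 6h = 20:00 UTC.
1 April 2025 is a Tuesday, so Saturdays fall on 5, 12, 19, 26; the last is April 26.
1 October 2025 is a Wednesday, so the first Sunday is October 5.
At the standard offset (UTC+08:00), 20:00 UTC + 8h = 04:00 Pelarn standard time (rolling into the next day, 22 April 2025).
Daylight saving runs 26 April – 5 October; the standard-time date in Pelarn, 22 April 2025, is outside that window, so Pelarn is on standard time at UTC+08:00.
20:00 UTC + 8h = 04:00 Pelarn (rolling into the next day, 22 April 2025).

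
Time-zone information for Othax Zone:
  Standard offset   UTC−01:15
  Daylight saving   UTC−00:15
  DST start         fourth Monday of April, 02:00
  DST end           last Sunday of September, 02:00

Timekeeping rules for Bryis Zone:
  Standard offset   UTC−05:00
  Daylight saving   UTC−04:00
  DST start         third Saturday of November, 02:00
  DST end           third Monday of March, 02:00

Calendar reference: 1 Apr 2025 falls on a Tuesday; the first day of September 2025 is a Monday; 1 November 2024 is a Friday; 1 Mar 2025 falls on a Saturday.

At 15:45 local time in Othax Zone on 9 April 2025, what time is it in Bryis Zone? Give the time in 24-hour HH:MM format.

12:00

1 April 2025 is a Tuesday, so the first Monday is April 7 and the fourth is April 28.
1 September 2025 is a Monday, so Sundays fall on 7, 14, 21, 28; the last is September 28.
9 April 2025 is outside the daylight-saving period (28 April – 28 September), so Othax Zone is on standard time, UTC−01:15.
15:45 Othax Zone + 1h15m = 17:00 UTC.
1 November 2024 is a Friday, so the first Saturday is November 2 and the third is November 16.
1 March 2025 is a Saturday, so the first Monday is March 3 and the third is March 17.
At the standard offset (UTC−05:00), 17:00 UTC − 5h = 12:00 Bryis Zone standard time.
The standard-time date in Bryis Zone, 9 April 2025, is outside the daylight-saving period (16 November 2024 – 17 March 2025), so Bryis Zone is on standard time, UTC−05:00.
17:00 UTC − 5h = 12:00 Bryis Zone.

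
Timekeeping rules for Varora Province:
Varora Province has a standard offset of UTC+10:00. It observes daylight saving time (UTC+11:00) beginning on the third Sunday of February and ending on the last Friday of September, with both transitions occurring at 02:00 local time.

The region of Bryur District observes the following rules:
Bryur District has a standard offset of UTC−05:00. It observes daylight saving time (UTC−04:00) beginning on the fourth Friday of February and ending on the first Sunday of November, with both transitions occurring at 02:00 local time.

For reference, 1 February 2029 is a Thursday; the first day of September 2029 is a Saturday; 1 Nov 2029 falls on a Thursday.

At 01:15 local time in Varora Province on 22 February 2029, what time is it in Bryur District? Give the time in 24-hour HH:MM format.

09:15

1 February 2029 is a Thursday, so the first Sunday is February 4 and the third is February 18.
1 September 2029 is a Saturday, so Fridays fall on 7, 14, 21, 28; the last is September 28.
22 February 2029 falls between 18 February and 28 September, so daylight saving is in effect and Varora Province is at UTC+11:00.
01:15 Varora Province − 11h = 14:15 UTC (rolling into the previous day, 21 February 2029).
1 February 2029 is a Thursday, so the first Friday is February 2 and the fourth is February 23.
1 November 2029 is a Thursday, so the first Sunday is November 4.
At the standard offset (UTC−05:00), 14:15 UTC − 5h = 09:15 Bryur District standard time.
The standard-time date in Bryur District, 21 February 2029, is outside the daylight-saving period (23 February – 4 November), so Bryur District is on standard time, UTC−05:00.
14:15 UTC − 5h = 09:15 Bryur District.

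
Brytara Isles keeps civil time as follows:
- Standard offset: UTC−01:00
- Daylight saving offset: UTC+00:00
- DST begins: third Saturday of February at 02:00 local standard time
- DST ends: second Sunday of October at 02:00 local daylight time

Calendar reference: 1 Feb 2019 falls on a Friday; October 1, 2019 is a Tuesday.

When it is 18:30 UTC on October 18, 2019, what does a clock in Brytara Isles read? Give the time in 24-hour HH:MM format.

1 February 2019 is a Friday, so the first Saturday is February 2 and the third is February 16.
1 October 2019 is a Tuesday, so the first Sunday is October 6 and the second is October 13.
At the standard offset (UTC−01:00), 18:30 UTC − 1h = 17:30 Brytara Isles standard time.
Daylight saving runs 16 February – 13 October; the standard-time date in Brytara Isles, October 18, 2019, is outside that window, so Brytara Isles is on standard time at UTC−01:00.
18:30 UTC − 1h = 17:30 local.

17:30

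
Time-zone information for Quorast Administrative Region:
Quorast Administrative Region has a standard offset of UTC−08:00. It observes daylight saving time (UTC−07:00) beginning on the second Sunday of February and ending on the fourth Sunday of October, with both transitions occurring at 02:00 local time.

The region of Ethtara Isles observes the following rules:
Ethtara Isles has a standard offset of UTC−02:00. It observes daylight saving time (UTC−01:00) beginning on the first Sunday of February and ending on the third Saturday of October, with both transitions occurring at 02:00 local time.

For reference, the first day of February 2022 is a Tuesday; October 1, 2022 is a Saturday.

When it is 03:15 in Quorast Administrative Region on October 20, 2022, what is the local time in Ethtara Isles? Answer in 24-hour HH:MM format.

08:15

1 February 2022 is a Tuesday, so the first Sunday is February 6 and the second is February 13.
1 October 2022 is a Saturday, so the first Sunday is October 2 and the fourth is October 23.
Daylight saving runs 13 February – 23 October; October 20, 2022 is inside that window, so Quorast Administrative Region is at UTC−07:00.
03:15 Quorast Administrative Region + 7h = 10:15 UTC.
1 February 2022 is a Tuesday, so the first Sunday is February 6.
1 October 2022 is a Saturday, so the first Saturday is October 1 and the third is October 15.
At the standard offset (UTC−02:00), 10:15 UTC − 2h = 08:15 Ethtara Isles standard time.
Daylight saving runs 6 February – 15 October; the standard-time date in Ethtara Isles, October 20, 2022, is outside that window, so Ethtara Isles is on standard time at UTC−02:00.
10:15 UTC − 2h = 08:15 Ethtara Isles.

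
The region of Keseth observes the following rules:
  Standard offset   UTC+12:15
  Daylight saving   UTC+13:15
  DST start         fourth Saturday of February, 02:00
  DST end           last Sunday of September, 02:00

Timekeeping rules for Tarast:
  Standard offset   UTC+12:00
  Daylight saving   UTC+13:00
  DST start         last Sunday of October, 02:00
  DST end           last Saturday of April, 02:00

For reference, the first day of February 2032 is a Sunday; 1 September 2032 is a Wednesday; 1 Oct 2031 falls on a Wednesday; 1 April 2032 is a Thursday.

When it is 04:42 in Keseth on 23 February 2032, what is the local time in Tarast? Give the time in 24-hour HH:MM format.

1 February 2032 is a Sunday, so the first Saturday is February 7 and the fourth is February 28.
1 September 2032 is a Wednesday, so Sundays fall on 5, 12, 19, 26; the last is September 26.
23 February 2032 does not fall between 28 February and 26 September, so daylight saving is not in effect and Keseth is at UTC+12:15.
04:42 Keseth − 12h15m = 16:27 UTC (rolling into the previous day, 22 February 2032).
1 October 2031 is a Wednesday, so Sundays fall on 5, 12, 19, 26; the last is October 26.
1 April 2032 is a Thursday, so Saturdays fall on 3, 10, 17, 24; the last is April 24.
At the standard offset (UTC+12:00), 16:27 UTC + 12h = 04:27 Tarast standard time (rolling into the next day, 23 February 2032).
The standard-time date in Tarast, 23 February 2032, lies within the daylight-saving period (26 October 2031 – 24 April 2032), so Tarast is on daylight time, UTC+13:00.
16:27 UTC + 13h = 05:27 Tarast (rolling into the next day, 23 February 2032).

05:27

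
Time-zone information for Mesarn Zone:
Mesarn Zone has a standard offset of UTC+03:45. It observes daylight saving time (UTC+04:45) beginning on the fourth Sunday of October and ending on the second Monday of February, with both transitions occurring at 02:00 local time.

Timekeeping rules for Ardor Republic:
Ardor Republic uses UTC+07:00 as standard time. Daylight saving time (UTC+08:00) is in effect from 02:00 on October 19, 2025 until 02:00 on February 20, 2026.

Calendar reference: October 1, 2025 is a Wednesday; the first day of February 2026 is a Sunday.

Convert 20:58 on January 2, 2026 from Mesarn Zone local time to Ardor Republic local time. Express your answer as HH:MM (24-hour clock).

00:13

1 October 2025 is a Wednesday, so the first Sunday is October 5 and the fourth is October 26.
1 February 2026 is a Sunday, so the first Monday is February 2 and the second is February 9.
Daylight saving runs 26 October 2025 – 9 February 2026; January 2, 2026 is inside that window, so Mesarn Zone is at UTC+04:45.
20:58 Mesarn Zone − 4h45m = 16:13 UTC.
At the standard offset (UTC+07:00), 16:13 UTC + 7h = 23:13 Ardor Republic standard time.
Daylight saving runs 19 October 2025 – 20 February 2026; the standard-time date in Ardor Republic, January 2, 2026, is inside that window, so Ardor Republic is at UTC+08:00.
16:13 UTC + 8h = 00:13 Ardor Republic (rolling into the next day, 3 January 2026).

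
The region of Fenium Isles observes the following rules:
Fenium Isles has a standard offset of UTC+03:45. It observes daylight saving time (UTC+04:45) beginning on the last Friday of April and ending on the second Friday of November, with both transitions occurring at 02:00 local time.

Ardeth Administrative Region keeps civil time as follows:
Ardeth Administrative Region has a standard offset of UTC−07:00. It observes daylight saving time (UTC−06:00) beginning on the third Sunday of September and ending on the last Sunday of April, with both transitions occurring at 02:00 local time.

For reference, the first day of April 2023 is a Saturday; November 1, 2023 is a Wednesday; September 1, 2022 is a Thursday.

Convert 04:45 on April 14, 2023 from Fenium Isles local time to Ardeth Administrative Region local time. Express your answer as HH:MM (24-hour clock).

19:00

1 April 2023 is a Saturday, so Fridays fall on 7, 14, 21, 28; the last is April 28.
1 November 2023 is a Wednesday, so the first Friday is November 3 and the second is November 10.
April 14, 2023 is outside the daylight-saving period (28 April – 10 November), so Fenium Isles is on standard time, UTC+03:45.
04:45 Fenium Isles − 3h45m = 01:00 UTC.
1 September 2022 is a Thursday, so the first Sunday is September 4 and the third is September 18.
1 April 2023 is a Saturday, so Sundays fall on 2, 9, 16, 23, 30; the last is April 30.
At the standard offset (UTC−07:00), 01:00 UTC − 7h = 18:00 Ardeth Administrative Region standard time (rolling into the previous day, 13 April 2023).
The standard-time date in Ardeth Administrative Region, April 13, 2023, lies within the daylight-saving period (18 September 2022 – 30 April 2023), so Ardeth Administrative Region is on daylight time, UTC−06:00.
01:00 UTC − 6h = 19:00 Ardeth Administrative Region (rolling into the previous day, 13 April 2023).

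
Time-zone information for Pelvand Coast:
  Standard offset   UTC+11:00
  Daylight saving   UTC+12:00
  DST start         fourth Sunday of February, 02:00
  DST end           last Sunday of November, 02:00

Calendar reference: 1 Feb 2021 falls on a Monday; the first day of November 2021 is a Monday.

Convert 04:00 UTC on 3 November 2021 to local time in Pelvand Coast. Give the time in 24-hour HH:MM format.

1 February 2021 is a Monday, so the first Sunday is February 7 and the fourth is February 28.
1 November 2021 is a Monday, so Sundays fall on 7, 14, 21, 28; the last is November 28.
At the standard offset (UTC+11:00), 04:00 UTC + 11h = 15:00 Pelvand Coast standard time.
The standard-time date in Pelvand Coast, 3 November 2021, lies within the daylight-saving period (28 February – 28 November), so Pelvand Coast is on daylight time, UTC+12:00.
04:00 UTC + 12h = 16:00 local.

16:00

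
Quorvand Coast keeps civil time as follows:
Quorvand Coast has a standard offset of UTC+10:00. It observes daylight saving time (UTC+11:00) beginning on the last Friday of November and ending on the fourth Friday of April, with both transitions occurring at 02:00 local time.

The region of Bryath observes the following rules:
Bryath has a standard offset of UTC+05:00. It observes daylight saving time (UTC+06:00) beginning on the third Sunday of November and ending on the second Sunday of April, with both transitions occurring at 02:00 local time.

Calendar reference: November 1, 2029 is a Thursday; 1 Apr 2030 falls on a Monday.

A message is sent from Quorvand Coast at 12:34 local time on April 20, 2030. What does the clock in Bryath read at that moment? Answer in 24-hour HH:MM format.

06:34

1 November 2029 is a Thursday, so Fridays fall on 2, 9, 16, 23, 30; the last is November 30.
1 April 2030 is a Monday, so the first Friday is April 5 and the fourth is April 26.
April 20, 2030 lies within the daylight-saving period (30 November 2029 – 26 April 2030), so Quorvand Coast is on daylight time, UTC+11:00.
12:34 Quorvand Coast − 11h = 01:34 UTC.
1 November 2029 is a Thursday, so the first Sunday is November 4 and the third is November 18.
1 April 2030 is a Monday, so the first Sunday is April 7 and the second is April 14.
At the standard offset (UTC+05:00), 01:34 UTC + 5h = 06:34 Bryath standard time.
Daylight saving runs 18 November 2029 – 14 April 2030; the standard-time date in Bryath, April 20, 2030, is outside that window, so Bryath is on standard time at UTC+05:00.
01:34 UTC + 5h = 06:34 Bryath.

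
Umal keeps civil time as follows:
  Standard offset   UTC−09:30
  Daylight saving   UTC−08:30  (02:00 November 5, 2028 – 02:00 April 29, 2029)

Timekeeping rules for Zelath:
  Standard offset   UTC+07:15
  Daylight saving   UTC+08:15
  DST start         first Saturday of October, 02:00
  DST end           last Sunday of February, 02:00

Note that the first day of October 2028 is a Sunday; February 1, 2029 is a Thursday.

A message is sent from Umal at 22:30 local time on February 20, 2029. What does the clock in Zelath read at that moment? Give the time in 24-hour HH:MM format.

15:15

February 20, 2029 falls between 5 November 2028 and 29 April 2029, so daylight saving is in effect and Umal is at UTC−08:30.
22:30 Umal + 8h30m = 07:00 UTC (rolling into the next day, 21 February 2029).
1 October 2028 is a Sunday, so the first Saturday is October 7.
1 February 2029 is a Thursday, so Sundays fall on 4, 11, 18, 25; the last is February 25.
At the standard offset (UTC+07:15), 07:00 UTC + 7h15m = 14:15 Zelath standard time.
The standard-time date in Zelath, February 21, 2029, falls between 7 October 2028 and 25 February 2029, so daylight saving is in effect and Zelath is at UTC+08:15.
07:00 UTC + 8h15m = 15:15 Zelath.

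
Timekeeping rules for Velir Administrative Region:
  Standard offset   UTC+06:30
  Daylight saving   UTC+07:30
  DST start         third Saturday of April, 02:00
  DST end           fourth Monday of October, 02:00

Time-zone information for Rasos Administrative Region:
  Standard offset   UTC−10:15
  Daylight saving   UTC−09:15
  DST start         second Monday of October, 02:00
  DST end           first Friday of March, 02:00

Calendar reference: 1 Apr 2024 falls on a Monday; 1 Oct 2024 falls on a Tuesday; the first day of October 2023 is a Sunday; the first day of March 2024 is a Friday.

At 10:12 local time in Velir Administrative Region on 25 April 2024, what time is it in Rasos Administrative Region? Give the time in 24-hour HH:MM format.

1 April 2024 is a Monday, so the first Saturday is April 6 and the third is April 20.
1 October 2024 is a Tuesday, so the first Monday is October 7 and the fourth is October 28.
25 April 2024 lies within the daylight-saving period (20 April – 28 October), so Velir Administrative Region is on daylight time, UTC+07:30.
10:12 Velir Administrative Region − 7h30m = 02:42 UTC.
1 October 2023 is a Sunday, so the first Monday is October 2 and the second is October 9.
1 March 2024 is a Friday, so the first Friday is March 1.
At the standard offset (UTC−10:15), 02:42 UTC − 10h15m = 16:27 Rasos Administrative Region standard time (rolling into the previous day, 24 April 2024).
Daylight saving runs 9 October 2023 – 1 March 2024; the standard-time date in Rasos Administrative Region, 24 April 2024, is outside that window, so Rasos Administrative Region is on standard time at UTC−10:15.
02:42 UTC − 10h15m = 16:27 Rasos Administrative Region (rolling into the previous day, 24 April 2024).

16:27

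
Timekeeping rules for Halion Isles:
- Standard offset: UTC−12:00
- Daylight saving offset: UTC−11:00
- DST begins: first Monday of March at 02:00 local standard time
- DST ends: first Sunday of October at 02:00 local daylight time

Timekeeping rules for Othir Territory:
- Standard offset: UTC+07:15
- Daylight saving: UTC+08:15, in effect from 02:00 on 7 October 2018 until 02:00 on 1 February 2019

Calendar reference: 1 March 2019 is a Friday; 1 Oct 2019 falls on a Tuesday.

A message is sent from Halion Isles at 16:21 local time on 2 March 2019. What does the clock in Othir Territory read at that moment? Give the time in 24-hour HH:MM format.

11:36

1 March 2019 is a Friday, so the first Monday is March 4.
1 October 2019 is a Tuesday, so the first Sunday is October 6.
2 March 2019 is outside the daylight-saving period (4 March – 6 October), so Halion Isles is on standard time, UTC−12:00.
16:21 Halion Isles + 12h = 04:21 UTC (rolling into the next day, 3 March 2019).
At the standard offset (UTC+07:15), 04:21 UTC + 7h15m = 11:36 Othir Territory standard time.
The standard-time date in Othir Territory, 3 March 2019, does not fall between 7 October 2018 and 1 February 2019, so daylight saving is not in effect and Othir Territory is at UTC+07:15.
04:21 UTC + 7h15m = 11:36 Othir Territory.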